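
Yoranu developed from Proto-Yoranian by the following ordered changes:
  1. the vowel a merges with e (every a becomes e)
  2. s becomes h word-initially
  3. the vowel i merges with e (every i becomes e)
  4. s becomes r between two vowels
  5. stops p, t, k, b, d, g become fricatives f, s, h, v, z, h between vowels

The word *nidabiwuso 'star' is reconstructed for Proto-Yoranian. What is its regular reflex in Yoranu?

Yoranu: *nidabiwuso
  nidabiwuso → nidebiwuso   [vowel merger]
  nidebiwuso (rule 2 does not apply)
  nidebiwuso → nedebewuso   [vowel merger]
  nedebewuso → nedebewuro   [rhotacism]
  nedebewuro → nezevewuro   [intervocalic lenition]
  giving Yoranu nezevewuro.

nezevewuro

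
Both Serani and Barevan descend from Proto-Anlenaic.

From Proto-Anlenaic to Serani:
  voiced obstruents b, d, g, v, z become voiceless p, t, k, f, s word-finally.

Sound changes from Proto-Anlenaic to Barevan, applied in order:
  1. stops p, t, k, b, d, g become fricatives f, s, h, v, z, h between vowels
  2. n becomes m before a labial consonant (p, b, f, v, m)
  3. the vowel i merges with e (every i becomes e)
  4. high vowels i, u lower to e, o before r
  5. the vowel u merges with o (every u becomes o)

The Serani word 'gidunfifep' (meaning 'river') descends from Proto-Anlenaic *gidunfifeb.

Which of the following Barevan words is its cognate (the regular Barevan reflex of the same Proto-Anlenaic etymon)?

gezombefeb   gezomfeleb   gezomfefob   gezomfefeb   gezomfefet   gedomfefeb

gezomfefeb

Barevan: *gidunfifeb > gizunfifeb > gizumfifeb > gezumfefeb > gezomfefeb  (by intervocalic lenition, nasal place assimilation, vowel merger, vowel merger)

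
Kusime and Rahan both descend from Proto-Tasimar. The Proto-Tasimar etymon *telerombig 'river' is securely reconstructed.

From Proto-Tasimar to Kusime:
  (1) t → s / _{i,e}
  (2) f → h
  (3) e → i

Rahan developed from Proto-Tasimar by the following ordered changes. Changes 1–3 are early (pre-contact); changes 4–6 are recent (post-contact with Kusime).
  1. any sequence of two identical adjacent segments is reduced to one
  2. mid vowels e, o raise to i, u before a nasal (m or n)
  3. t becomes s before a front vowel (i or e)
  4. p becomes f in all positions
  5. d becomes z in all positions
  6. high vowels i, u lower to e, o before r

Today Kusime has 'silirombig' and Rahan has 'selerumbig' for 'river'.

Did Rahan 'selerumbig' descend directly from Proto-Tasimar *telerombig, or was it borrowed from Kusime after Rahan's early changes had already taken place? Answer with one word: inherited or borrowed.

If inherited, *telerombig would pass through all of Rahan's changes:
Rahan: start from *telerombig.
  rule 1: no change — telerombig
  rule 2 (pre-nasal raising): telerombig → telerumbig
  rule 3 (palatalisation): telerumbig → selerumbig
  rule 4: no change — selerumbig
  rule 5: no change — selerumbig
  rule 6: no change — selerumbig
  ⇒ Rahan selerumbig
If borrowed from Kusime 'silirombig' after the early changes, it would undergo only the recent ones:
  rule 4 (unconditioned shift): no change (silirombig)
  rule 5 (unconditioned shift): no change (silirombig)
  rule 6 (pre-rhotic lowering): silirombig → silerombig
  ⇒ as a loan: silerombig
Rahan 'selerumbig' matches the inherited outcome exactly, so it is an inherited cognate, not a loan.

inherited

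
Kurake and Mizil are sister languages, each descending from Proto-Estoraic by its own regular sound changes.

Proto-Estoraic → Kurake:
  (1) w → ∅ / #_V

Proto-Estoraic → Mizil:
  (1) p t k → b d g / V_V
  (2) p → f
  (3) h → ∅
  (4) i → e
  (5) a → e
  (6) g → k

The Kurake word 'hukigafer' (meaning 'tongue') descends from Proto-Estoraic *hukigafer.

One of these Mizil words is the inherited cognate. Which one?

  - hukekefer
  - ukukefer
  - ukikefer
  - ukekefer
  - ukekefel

ukekefer

Mizil: *hukigafer > hugigafer > ugigafer > ugegafer > ugegefer > ukekefer  (by intervocalic voicing, h-loss, vowel merger, vowel merger, unconditioned shift)
Among the options, 'ukekefer' alone shows every Mizil change applied in order.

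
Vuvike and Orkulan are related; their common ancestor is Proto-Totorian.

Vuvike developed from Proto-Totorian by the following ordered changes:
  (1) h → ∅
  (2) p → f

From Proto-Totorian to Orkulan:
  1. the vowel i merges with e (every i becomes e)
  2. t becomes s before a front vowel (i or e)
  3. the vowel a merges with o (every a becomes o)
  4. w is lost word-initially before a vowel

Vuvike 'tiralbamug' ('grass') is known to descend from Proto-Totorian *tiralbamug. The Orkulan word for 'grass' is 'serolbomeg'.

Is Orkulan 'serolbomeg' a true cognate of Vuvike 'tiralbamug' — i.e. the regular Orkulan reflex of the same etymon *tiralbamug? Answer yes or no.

Derive the expected Orkulan reflex of *tiralbamug:
Orkulan: *tiralbamug
  tiralbamug → teralbamug   [vowel merger]
  teralbamug → seralbamug   [palatalisation]
  seralbamug → serolbomug   [vowel merger]
  serolbomug (rule 4 does not apply)
  giving Orkulan serolbomug.
The regular Orkulan reflex would be 'serolbomug', but the attested form is 'serolbomeg'. The correspondence is irregular, so they are not cognates (the Orkulan form has a different source).

no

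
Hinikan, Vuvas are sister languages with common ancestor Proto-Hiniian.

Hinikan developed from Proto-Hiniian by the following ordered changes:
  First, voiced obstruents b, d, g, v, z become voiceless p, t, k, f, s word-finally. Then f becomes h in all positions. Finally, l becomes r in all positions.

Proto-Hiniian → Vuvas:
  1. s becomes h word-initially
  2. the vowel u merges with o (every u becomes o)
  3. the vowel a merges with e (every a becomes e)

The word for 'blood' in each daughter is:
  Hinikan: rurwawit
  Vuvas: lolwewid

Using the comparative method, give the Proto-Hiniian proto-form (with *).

Position 3: Hinikan has r, Vuvas has l. Vuvas preserves l here (none of its changes turn any other segment into l), so the proto-segment is *l.
Position 8: Hinikan has t, Vuvas has d. Vuvas preserves d here (none of its changes turn any other segment into d), so the proto-segment is *d.
Position 1: Hinikan has r, Vuvas has l. Vuvas preserves l here (none of its changes turn any other segment into l), so the proto-segment is *l.
Continuing position by position gives *lulwawid; check it forward:
Hinikan: *lulwawid > lulwawit > rurwawit  (by final devoicing, unconditioned shift)
Vuvas: start from *lulwawid.
  rule 1: no change — lulwawid
  rule 2 (vowel merger): lulwawid → lolwawid
  rule 3 (vowel merger): lolwawid → lolwewid
  ⇒ Vuvas lolwewid
*lulwawid is the unique common source.

*lulwawid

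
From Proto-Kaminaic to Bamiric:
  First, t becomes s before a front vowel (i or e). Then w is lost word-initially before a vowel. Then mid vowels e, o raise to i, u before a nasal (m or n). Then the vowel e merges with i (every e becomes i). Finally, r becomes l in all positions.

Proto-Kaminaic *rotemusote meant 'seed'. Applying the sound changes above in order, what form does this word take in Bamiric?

Bamiric: *rotemusote
  rotemusote → rosemusose   [palatalisation]
  rosemusose (rule 2 does not apply)
  rosemusose → rosimusose   [pre-nasal raising]
  rosimusose → rosimusosi   [vowel merger]
  rosimusosi → losimusosi   [unconditioned shift]
  giving Bamiric losimusosi.

losimusosi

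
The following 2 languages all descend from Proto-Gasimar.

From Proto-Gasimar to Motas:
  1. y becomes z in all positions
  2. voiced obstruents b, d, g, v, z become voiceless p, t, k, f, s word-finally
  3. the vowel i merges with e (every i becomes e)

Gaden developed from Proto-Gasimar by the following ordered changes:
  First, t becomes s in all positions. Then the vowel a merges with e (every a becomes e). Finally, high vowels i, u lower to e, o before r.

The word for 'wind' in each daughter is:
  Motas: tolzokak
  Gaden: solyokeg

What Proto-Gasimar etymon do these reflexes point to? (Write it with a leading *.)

Position 1: Motas has t, Gaden has s. Taking the neighbouring segments as reconstructed: Motas t can only go back to *t; Gaden s could go back to *t or *s — the one source consistent with every daughter is *t.
Position 4: Motas has z, Gaden has y. Gaden preserves y here (none of its changes turn any other segment into y), so the proto-segment is *y.
Position 7: Motas has a, Gaden has e. Motas preserves a here (none of its changes turn any other segment into a), so the proto-segment is *a.
This points to *tolyokag. Verify forward in each daughter:
Motas: start from *tolyokag.
  rule 1 (unconditioned shift): tolyokag → tolzokag
  rule 2 (final devoicing): tolzokag → tolzokak
  rule 3: no change — tolzokak
  ⇒ Motas tolzokak
Gaden: *tolyokag > solyokag > solyokeg  (by unconditioned shift, vowel merger)
Only *tolyokag yields all of Motas tolzokak, Gaden solyokeg.

*tolyokag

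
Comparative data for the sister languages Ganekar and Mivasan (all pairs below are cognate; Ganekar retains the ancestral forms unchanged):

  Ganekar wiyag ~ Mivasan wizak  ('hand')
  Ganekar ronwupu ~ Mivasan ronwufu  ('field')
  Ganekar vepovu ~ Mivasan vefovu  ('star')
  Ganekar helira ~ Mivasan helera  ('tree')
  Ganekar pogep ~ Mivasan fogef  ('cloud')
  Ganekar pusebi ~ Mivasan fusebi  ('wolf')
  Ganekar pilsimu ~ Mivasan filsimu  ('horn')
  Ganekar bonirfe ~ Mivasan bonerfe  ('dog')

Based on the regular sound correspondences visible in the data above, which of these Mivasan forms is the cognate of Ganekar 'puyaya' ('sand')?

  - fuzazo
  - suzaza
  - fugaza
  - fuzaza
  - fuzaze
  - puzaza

fuzaza

pusebi ~ fusebi — Ganekar p corresponds to Mivasan f word-initially before a back vowel.
wiyag ~ wizak — Ganekar y corresponds to Mivasan z between vowels (before a back vowel).
Applying these to Ganekar 'puyaya':
  puyaya → fuyaya   (p→f word-initially before a back vowel)
  fuyaya → fuzaya   (y→z between vowels (before a back vowel))
  fuzaya → fuzaza   (y→z between vowels (before a back vowel))
So the Mivasan cognate is 'fuzaza'.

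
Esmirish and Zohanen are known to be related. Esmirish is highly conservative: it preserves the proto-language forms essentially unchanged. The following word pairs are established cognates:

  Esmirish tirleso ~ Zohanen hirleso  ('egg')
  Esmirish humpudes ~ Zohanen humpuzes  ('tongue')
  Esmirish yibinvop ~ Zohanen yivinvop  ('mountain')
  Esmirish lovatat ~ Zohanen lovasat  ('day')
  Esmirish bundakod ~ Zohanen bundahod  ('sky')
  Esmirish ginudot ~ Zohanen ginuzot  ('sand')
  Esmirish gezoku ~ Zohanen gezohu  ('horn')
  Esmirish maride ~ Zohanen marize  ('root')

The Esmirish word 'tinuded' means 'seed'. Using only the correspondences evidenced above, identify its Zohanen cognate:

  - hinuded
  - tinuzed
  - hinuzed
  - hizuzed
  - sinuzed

tirleso ~ hirleso — Esmirish t corresponds to Zohanen h word-initially before a front vowel.
humpudes ~ humpuzes, maride ~ marize — Esmirish d corresponds to Zohanen z between vowels (before a front vowel).
Applying these to Esmirish 'tinuded':
  tinuded → hinuded   (t→h word-initially before a front vowel)
  hinuded → hinuzed   (d→z between vowels (before a front vowel))
So the Zohanen cognate is 'hinuzed'.

hinuzed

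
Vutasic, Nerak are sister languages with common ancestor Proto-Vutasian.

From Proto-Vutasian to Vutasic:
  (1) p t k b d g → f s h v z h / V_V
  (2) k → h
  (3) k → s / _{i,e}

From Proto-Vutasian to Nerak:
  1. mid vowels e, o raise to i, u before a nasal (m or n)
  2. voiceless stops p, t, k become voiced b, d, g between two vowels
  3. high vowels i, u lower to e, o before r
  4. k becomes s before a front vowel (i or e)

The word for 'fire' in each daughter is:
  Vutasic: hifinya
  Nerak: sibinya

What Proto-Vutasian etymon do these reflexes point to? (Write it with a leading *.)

Position 3: Vutasic has f, Nerak has b. Taking the neighbouring segments as reconstructed: Vutasic f could go back to *p or *f; Nerak b could go back to *p or *b — the one source consistent with every daughter is *p.
Position 1: Vutasic has h, Nerak has s. Taking the neighbouring segments as reconstructed: Vutasic h could go back to *k or *h; Nerak s could go back to *k or *s — the one source consistent with every daughter is *k.
Continuing position by position gives *kipinya; check it forward:
Vutasic: *kipinya > kifinya > hifinya  (by intervocalic lenition, unconditioned shift)
Nerak: start from *kipinya.
  rule 1: no change — kipinya
  rule 2 (intervocalic voicing): kipinya → kibinya
  rule 3: no change — kibinya
  rule 4 (palatalisation): kibinya → sibinya
  ⇒ Nerak sibinya
*kipinya is the unique common source.

*kipinya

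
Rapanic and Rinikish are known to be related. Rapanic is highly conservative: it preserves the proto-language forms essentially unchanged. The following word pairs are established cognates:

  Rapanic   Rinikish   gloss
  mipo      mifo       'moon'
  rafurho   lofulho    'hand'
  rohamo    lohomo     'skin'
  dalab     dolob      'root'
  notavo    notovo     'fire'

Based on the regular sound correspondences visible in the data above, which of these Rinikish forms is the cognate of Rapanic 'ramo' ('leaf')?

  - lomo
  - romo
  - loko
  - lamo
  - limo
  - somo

rafurho ~ lofulho — Rapanic r corresponds to Rinikish l word-initially before a back vowel.
rohamo ~ lohomo — Rapanic a corresponds to Rinikish o after a consonant, before a nasal.
Applying these to Rapanic 'ramo':
  ramo → lamo   (r→l word-initially before a back vowel)
  lamo → lomo   (a→o after a consonant, before a nasal)
So the Rinikish cognate is 'lomo'.

lomo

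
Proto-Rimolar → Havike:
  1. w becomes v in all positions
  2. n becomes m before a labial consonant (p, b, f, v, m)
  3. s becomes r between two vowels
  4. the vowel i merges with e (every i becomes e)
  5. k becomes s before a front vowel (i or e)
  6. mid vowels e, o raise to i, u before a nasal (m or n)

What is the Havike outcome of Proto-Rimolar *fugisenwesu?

fugerimveru

Havike: *fugisenwesu > fugisenvesu > fugisemvesu > fugiremveru > fugeremveru > fugerimveru  (by unconditioned shift, nasal place assimilation, rhotacism, vowel merger, pre-nasal raising)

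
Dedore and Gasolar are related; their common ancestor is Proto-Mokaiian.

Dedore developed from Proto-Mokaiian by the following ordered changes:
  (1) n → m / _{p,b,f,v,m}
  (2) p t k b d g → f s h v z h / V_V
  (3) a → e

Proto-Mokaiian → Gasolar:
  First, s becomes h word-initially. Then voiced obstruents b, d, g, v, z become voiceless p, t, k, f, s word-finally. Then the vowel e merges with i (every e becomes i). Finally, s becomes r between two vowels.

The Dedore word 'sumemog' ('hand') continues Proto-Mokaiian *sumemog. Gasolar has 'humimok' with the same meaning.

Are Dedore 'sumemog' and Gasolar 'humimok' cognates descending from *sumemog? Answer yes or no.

yes

Derive the expected Gasolar reflex of *sumemog:
Gasolar: start from *sumemog.
  rule 1 (debuccalisation): sumemog → humemog
  rule 2 (final devoicing): humemog → humemok
  rule 3 (vowel merger): humemok → humimok
  rule 4: no change — humimok
  ⇒ Gasolar humimok
Gasolar 'humimok' matches the regular reflex exactly, so the pair is cognate.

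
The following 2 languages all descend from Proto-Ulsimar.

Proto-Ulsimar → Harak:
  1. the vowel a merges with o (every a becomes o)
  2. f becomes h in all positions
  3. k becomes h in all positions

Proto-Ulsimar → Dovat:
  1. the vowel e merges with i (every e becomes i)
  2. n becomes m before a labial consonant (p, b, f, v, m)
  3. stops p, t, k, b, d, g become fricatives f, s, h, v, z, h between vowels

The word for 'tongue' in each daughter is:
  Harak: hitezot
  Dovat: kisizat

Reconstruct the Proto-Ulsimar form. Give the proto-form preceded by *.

*kitezat

Position 4: Harak has e, Dovat has i. Harak preserves e here (none of its changes turn any other segment into e), so the proto-segment is *e.
Position 1: Harak has h, Dovat has k. Dovat preserves k here (none of its changes turn any other segment into k), so the proto-segment is *k.
Position 6: Harak has o, Dovat has a. Dovat preserves a here (none of its changes turn any other segment into a), so the proto-segment is *a.
This points to *kitezat. Verify forward in each daughter:
Harak: *kitezat
  kitezat → kitezot   [vowel merger]
  kitezot (rule 2 does not apply)
  kitezot → hitezot   [unconditioned shift]
  giving Harak hitezot.
Dovat: *kitezat
  kitezat → kitizat   [vowel merger]
  kitizat (rule 2 does not apply)
  kitizat → kisizat   [intervocalic lenition]
  giving Dovat kisizat.
No other proto-form is consistent with every reflex, so the reconstruction is *kitezat.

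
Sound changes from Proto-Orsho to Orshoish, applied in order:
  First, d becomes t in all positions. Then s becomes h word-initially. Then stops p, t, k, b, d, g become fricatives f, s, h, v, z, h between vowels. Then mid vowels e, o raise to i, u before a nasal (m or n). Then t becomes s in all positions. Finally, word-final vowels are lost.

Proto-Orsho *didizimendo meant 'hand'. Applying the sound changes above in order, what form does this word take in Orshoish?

Orshoish: *didizimendo
  didizimendo → titizimento   [unconditioned shift]
  titizimento (rule 2 does not apply)
  titizimento → tisizimento   [intervocalic lenition]
  tisizimento → tisiziminto   [pre-nasal raising]
  tisiziminto → sisiziminso   [unconditioned shift]
  sisiziminso → sisizimins   [apocope]
  giving Orshoish sisizimins.

sisizimins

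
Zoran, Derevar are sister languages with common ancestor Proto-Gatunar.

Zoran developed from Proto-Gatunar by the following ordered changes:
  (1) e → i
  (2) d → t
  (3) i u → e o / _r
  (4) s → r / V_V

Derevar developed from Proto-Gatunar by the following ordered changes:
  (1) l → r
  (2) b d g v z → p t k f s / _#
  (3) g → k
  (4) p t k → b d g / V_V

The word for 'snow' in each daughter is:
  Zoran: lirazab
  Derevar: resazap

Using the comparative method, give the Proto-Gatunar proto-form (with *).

*lesazab

Position 7: Zoran has b, Derevar has p. Zoran preserves b here (none of its changes turn any other segment into b), so the proto-segment is *b.
Position 3: Zoran has r, Derevar has s. Taking the neighbouring segments as reconstructed: Zoran r can only go back to *s; Derevar s can only go back to *s — the one source consistent with every daughter is *s.
Position 1: Zoran has l, Derevar has r. Zoran preserves l here (none of its changes turn any other segment into l), so the proto-segment is *l.
This points to *lesazab. Verify forward in each daughter:
Zoran: start from *lesazab.
  rule 1 (vowel merger): lesazab → lisazab
  rule 2: no change — lisazab
  rule 3: no change — lisazab
  rule 4 (rhotacism): lisazab → lirazab
  ⇒ Zoran lirazab
Derevar: *lesazab
  lesazab → resazab   [unconditioned shift]
  resazab → resazap   [final devoicing]
  resazap (rule 3 does not apply)
  resazap (rule 4 does not apply)
  giving Derevar resazap.
No other proto-form is consistent with every reflex, so the reconstruction is *lesazab.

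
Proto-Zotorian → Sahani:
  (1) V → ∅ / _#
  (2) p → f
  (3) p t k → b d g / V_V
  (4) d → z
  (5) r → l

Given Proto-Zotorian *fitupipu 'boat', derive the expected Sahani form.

Sahani: start from *fitupipu.
  rule 1 (apocope): fitupipu → fitupip
  rule 2 (unconditioned shift): fitupip → fitufif
  rule 3 (intervocalic voicing): fitufif → fidufif
  rule 4 (unconditioned shift): fidufif → fizufif
  rule 5: no change — fizufif
  ⇒ Sahani fizufif

fizufif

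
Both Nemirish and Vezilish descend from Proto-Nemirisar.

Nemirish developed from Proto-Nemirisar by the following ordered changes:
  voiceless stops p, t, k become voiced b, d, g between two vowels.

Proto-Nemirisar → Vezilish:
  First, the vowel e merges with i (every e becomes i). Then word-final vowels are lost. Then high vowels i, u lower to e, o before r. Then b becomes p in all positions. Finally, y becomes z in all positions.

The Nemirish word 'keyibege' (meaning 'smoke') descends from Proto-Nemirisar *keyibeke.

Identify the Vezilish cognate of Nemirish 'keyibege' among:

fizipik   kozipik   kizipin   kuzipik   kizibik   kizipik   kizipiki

Vezilish: *keyibeke > kiyibiki > kiyibik > kiyipik > kizipik  (by vowel merger, apocope, unconditioned shift, unconditioned shift)
Only 'kizipik' matches the regular Vezilish development of *keyibeke.

kizipik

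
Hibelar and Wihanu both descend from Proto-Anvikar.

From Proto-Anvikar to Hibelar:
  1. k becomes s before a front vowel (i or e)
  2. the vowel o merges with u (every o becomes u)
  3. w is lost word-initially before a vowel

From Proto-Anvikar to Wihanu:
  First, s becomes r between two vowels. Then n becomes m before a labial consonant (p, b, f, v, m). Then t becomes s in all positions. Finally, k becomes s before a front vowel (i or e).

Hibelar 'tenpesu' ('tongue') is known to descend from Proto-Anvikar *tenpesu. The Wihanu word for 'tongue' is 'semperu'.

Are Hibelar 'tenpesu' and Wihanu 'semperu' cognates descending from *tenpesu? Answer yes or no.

Derive the expected Wihanu reflex of *tenpesu:
Wihanu: *tenpesu > tenperu > temperu > semperu  (by rhotacism, nasal place assimilation, unconditioned shift)
Wihanu 'semperu' matches the regular reflex exactly, so the pair is cognate.

yes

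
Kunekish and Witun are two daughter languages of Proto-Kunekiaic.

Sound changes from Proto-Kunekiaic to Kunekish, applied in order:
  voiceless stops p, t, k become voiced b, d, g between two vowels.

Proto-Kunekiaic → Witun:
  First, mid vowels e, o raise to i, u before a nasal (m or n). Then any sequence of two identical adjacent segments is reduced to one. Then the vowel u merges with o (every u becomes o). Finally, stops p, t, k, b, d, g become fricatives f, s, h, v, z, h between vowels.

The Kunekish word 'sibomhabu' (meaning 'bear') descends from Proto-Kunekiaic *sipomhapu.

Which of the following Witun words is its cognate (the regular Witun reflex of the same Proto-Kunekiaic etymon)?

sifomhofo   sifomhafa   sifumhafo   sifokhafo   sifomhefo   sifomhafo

Witun: *sipomhapu
  sipomhapu → sipumhapu   [pre-nasal raising]
  sipumhapu (rule 2 does not apply)
  sipumhapu → sipomhapo   [vowel merger]
  sipomhapo → sifomhafo   [intervocalic lenition]
  giving Witun sifomhafo.
Among the options, 'sifomhafo' alone shows every Witun change applied in order.

sifomhafo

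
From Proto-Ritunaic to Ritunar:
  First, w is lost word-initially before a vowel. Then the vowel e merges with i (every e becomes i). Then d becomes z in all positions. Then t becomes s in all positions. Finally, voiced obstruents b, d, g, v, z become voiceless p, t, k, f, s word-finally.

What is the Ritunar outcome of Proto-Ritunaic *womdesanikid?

omzisanikis

Ritunar: *womdesanikid > omdesanikid > omdisanikid > omzisanikiz > omzisanikis  (by glide loss, vowel merger, unconditioned shift, final devoicing)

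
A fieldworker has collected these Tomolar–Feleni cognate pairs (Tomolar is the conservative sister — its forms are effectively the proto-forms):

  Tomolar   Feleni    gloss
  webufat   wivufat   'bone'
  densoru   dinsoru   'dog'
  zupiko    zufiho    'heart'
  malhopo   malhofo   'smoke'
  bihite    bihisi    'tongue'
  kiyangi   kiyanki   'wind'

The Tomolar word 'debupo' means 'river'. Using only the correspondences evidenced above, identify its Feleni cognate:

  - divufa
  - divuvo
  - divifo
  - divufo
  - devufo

webufat ~ wivufat — Tomolar e corresponds to Feleni i after a consonant, before a labial obstruent.
webufat ~ wivufat — Tomolar b corresponds to Feleni v between vowels (before a back vowel).
malhopo ~ malhofo — Tomolar p corresponds to Feleni f between vowels (before a back vowel).
Applying these to Tomolar 'debupo':
  debupo → dibupo   (e→i after a consonant, before a labial obstruent)
  dibupo → divupo   (b→v between vowels (before a back vowel))
  divupo → divufo   (p→f between vowels (before a back vowel))
So the Feleni cognate is 'divufo'.

divufo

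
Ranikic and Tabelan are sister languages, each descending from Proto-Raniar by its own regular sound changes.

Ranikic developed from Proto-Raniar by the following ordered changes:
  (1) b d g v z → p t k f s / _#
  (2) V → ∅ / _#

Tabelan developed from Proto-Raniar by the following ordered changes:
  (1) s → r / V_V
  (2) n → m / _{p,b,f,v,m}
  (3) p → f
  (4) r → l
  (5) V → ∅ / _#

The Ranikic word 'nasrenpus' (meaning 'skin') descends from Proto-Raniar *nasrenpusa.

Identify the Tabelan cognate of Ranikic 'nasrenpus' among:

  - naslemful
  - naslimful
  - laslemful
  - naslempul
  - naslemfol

naslemful

Tabelan: *nasrenpusa > nasrenpura > nasrempura > nasremfura > naslemfula > naslemful  (by rhotacism, nasal place assimilation, unconditioned shift, unconditioned shift, apocope)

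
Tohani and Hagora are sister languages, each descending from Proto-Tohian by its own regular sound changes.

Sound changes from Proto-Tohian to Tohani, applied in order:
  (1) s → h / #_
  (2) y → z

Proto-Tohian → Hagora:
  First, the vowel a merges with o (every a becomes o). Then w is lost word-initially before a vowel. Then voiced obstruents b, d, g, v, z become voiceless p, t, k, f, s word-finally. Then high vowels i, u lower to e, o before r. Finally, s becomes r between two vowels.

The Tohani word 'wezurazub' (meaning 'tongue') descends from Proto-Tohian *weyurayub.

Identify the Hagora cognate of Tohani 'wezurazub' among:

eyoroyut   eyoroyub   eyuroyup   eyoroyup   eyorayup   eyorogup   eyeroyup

eyoroyup

Hagora: *weyurayub
  weyurayub → weyuroyub   [vowel merger]
  weyuroyub → eyuroyub   [glide loss]
  eyuroyub → eyuroyup   [final devoicing]
  eyuroyup → eyoroyup   [pre-rhotic lowering]
  eyoroyup (rule 5 does not apply)
  giving Hagora eyoroyup.
Only 'eyoroyup' matches the regular Hagora development of *weyurayub.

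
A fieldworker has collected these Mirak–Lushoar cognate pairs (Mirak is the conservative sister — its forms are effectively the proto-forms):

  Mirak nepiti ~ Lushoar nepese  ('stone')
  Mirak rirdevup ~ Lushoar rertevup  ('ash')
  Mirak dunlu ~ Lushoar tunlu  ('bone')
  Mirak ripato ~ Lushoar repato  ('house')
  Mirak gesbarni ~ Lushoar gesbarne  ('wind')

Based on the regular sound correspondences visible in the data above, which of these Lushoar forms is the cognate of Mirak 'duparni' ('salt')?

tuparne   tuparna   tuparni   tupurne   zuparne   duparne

dunlu ~ tunlu — Mirak d corresponds to Lushoar t word-initially before a back vowel.
nepiti ~ nepese, gesbarni ~ gesbarne — Mirak i corresponds to Lushoar e word-finally.
Applying these to Mirak 'duparni':
  duparni → tuparni   (d→t word-initially before a back vowel)
  tuparni → tuparne   (i→e word-finally)
So the Lushoar cognate is 'tuparne'.

tuparne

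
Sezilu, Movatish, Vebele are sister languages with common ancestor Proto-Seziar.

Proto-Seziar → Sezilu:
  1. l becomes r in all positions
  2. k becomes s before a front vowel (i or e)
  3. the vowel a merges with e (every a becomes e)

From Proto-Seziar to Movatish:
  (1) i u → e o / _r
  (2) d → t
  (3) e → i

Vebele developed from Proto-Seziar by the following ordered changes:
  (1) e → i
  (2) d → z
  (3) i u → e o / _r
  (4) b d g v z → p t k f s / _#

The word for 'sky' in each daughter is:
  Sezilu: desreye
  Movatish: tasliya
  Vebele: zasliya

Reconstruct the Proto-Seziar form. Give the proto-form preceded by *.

*dasleya

Position 2: Sezilu has e, Movatish has a, Vebele has a. Movatish preserves a here (none of its changes turn any other segment into a), so the proto-segment is *a.
Position 1: Sezilu has d, Movatish has t, Vebele has z. Sezilu preserves d here (none of its changes turn any other segment into d), so the proto-segment is *d.
This points to *dasleya. Verify forward in each daughter:
Sezilu: start from *dasleya.
  rule 1 (unconditioned shift): dasleya → dasreya
  rule 2: no change — dasreya
  rule 3 (vowel merger): dasreya → desreye
  ⇒ Sezilu desreye
Movatish: *dasleya
  dasleya (rule 1 does not apply)
  dasleya → tasleya   [unconditioned shift]
  tasleya → tasliya   [vowel merger]
  giving Movatish tasliya.
Vebele: start from *dasleya.
  rule 1 (vowel merger): dasleya → dasliya
  rule 2 (unconditioned shift): dasliya → zasliya
  rule 3: no change — zasliya
  rule 4: no change — zasliya
  ⇒ Vebele zasliya
*dasleya is the unique common source.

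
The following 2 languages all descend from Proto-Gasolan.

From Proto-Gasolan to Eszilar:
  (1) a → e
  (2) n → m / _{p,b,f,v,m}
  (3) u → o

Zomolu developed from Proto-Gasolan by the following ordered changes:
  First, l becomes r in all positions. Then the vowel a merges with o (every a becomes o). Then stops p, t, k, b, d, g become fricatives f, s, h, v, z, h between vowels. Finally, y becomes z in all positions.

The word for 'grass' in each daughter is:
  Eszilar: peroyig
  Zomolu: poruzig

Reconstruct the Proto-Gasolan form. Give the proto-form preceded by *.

*paruyig

Position 5: Eszilar has y, Zomolu has z. Eszilar preserves y here (none of its changes turn any other segment into y), so the proto-segment is *y.
Position 2: Eszilar has e, Zomolu has o. Taking the neighbouring segments as reconstructed: Eszilar e could go back to *a or *e; Zomolu o could go back to *a or *o — the one source consistent with every daughter is *a.
This points to *paruyig. Verify forward in each daughter:
Eszilar: *paruyig > peruyig > peroyig  (by vowel merger, vowel merger)
Zomolu: *paruyig > poruyig > poruzig  (by vowel merger, unconditioned shift)
Only *paruyig yields all of Eszilar peroyig, Zomolu poruzig.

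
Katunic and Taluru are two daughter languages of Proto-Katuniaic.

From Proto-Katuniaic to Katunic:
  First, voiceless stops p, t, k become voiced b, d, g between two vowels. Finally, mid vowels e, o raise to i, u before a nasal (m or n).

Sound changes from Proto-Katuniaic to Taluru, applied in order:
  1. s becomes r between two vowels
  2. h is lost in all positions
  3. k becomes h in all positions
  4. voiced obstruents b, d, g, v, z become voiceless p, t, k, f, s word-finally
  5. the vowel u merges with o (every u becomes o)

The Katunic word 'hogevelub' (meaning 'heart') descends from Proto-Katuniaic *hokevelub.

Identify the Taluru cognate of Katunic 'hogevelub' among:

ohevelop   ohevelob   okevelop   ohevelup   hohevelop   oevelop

Taluru: start from *hokevelub.
  rule 1: no change — hokevelub
  rule 2 (h-loss): hokevelub → okevelub
  rule 3 (unconditioned shift): okevelub → ohevelub
  rule 4 (final devoicing): ohevelub → ohevelup
  rule 5 (vowel merger): ohevelup → ohevelop
  ⇒ Taluru ohevelop
The other candidates each miss or misapply at least one Taluru change.

ohevelop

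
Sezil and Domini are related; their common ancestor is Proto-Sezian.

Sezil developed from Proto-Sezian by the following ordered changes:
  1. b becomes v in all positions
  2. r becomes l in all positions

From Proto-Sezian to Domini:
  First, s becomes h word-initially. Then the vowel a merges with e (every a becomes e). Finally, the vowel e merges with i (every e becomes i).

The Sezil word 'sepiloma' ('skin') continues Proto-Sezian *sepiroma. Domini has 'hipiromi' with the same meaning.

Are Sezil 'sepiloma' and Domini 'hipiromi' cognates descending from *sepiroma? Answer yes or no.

yes

Derive the expected Domini reflex of *sepiroma:
Domini: *sepiroma > hepiroma > hepirome > hipiromi  (by debuccalisation, vowel merger, vowel merger)
Domini 'hipiromi' matches the regular reflex exactly, so the pair is cognate.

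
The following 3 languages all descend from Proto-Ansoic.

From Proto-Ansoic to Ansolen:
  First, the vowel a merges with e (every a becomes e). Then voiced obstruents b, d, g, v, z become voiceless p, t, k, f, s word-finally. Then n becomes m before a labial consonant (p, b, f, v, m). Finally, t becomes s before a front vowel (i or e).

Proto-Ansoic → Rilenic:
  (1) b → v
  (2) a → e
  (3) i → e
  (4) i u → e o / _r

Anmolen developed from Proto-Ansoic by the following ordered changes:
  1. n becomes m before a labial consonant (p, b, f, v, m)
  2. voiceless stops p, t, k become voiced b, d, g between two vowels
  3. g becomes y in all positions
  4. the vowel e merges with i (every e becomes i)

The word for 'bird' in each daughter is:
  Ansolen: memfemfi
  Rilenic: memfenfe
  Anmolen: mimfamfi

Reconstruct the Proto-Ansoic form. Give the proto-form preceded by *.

*memfanfi

Position 8: Ansolen has i, Rilenic has e, Anmolen has i. Ansolen preserves i here (none of its changes turn any other segment into i), so the proto-segment is *i.
Position 5: Ansolen has e, Rilenic has e, Anmolen has a. Anmolen preserves a here (none of its changes turn any other segment into a), so the proto-segment is *a.
Position 6: Ansolen has m, Rilenic has n, Anmolen has m. Rilenic preserves n here (none of its changes turn any other segment into n), so the proto-segment is *n.
Verify the candidate proto-form against each daughter:
Ansolen: *memfanfi
  memfanfi → memfenfi   [vowel merger]
  memfenfi (rule 2 does not apply)
  memfenfi → memfemfi   [nasal place assimilation]
  memfemfi (rule 4 does not apply)
  giving Ansolen memfemfi.
Rilenic: *memfanfi > memfenfi > memfenfe  (by vowel merger, vowel merger)
Anmolen: start from *memfanfi.
  rule 1 (nasal place assimilation): memfanfi → memfamfi
  rule 2: no change — memfamfi
  rule 3: no change — memfamfi
  rule 4 (vowel merger): memfamfi → mimfamfi
  ⇒ Anmolen mimfamfi
Only *memfanfi yields all of Ansolen memfemfi, Rilenic memfenfe, Anmolen mimfamfi.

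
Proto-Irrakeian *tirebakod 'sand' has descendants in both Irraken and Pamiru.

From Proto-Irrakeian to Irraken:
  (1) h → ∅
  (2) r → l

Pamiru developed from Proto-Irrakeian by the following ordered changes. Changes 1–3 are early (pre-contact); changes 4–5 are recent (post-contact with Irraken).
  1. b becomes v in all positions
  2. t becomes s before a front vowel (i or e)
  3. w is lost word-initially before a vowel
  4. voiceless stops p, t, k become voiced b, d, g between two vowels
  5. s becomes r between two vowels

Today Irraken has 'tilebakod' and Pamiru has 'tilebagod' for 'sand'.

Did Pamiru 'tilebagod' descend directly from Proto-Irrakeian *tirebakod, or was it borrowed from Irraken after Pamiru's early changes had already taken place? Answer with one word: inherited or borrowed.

borrowed

If inherited, *tirebakod would pass through all of Pamiru's changes:
Pamiru: start from *tirebakod.
  rule 1 (unconditioned shift): tirebakod → tirevakod
  rule 2 (palatalisation): tirevakod → sirevakod
  rule 3: no change — sirevakod
  rule 4 (intervocalic voicing): sirevakod → sirevagod
  rule 5: no change — sirevagod
  ⇒ Pamiru sirevagod
If borrowed from Irraken 'tilebakod' after the early changes, it would undergo only the recent ones:
  rule 4 (intervocalic voicing): tilebakod → tilebagod
  rule 5 (rhotacism): no change (tilebagod)
  ⇒ as a loan: tilebagod
Pamiru 'tilebagod' matches the loan outcome 'tilebagod', not the inherited 'sirevagod' — it skipped the early Pamiru changes, so it was borrowed from Irraken.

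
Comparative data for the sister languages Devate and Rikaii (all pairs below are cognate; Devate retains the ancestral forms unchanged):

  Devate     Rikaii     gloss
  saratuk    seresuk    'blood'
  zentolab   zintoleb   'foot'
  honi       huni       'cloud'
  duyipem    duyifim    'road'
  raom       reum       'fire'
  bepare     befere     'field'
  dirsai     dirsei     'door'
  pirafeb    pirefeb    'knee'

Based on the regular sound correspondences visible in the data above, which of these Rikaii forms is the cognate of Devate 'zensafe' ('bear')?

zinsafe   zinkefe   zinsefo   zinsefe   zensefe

zinsefe

zentolab ~ zintoleb — Devate e corresponds to Rikaii i after a consonant, before a nasal.
pirafeb ~ pirefeb — Devate a corresponds to Rikaii e after a consonant, before a labial obstruent.
Applying these to Devate 'zensafe':
  zensafe → zinsafe   (e→i after a consonant, before a nasal)
  zinsafe → zinsefe   (a→e after a consonant, before a labial obstruent)
So the Rikaii cognate is 'zinsefe'.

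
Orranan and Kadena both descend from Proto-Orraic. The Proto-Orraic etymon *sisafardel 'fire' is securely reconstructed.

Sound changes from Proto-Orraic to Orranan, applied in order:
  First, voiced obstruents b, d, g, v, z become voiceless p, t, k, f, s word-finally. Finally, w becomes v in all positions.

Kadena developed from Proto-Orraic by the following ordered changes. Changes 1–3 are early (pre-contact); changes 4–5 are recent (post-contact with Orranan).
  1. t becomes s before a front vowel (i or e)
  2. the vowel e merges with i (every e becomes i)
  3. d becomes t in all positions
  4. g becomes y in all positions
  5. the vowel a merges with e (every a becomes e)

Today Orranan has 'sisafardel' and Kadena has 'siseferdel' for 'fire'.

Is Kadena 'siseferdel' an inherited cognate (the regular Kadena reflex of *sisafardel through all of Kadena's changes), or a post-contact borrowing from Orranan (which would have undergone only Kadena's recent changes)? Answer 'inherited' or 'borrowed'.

If inherited, *sisafardel would pass through all of Kadena's changes:
Kadena: *sisafardel > sisafardil > sisafartil > sisefertil  (by vowel merger, unconditioned shift, vowel merger)
If borrowed from Orranan 'sisafardel' after the early changes, it would undergo only the recent ones:
  rule 4 (unconditioned shift): no change (sisafardel)
  rule 5 (vowel merger): sisafardel → siseferdel
  ⇒ as a loan: siseferdel
Kadena 'siseferdel' matches the loan outcome 'siseferdel', not the inherited 'sisefertil' — it skipped the early Kadena changes, so it was borrowed from Orranan.

borrowed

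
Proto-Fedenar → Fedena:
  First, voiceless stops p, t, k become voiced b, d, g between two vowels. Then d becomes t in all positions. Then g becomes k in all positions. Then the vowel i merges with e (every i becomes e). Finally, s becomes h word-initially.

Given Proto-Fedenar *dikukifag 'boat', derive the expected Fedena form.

Fedena: start from *dikukifag.
  rule 1 (intervocalic voicing): dikukifag → digugifag
  rule 2 (unconditioned shift): digugifag → tigugifag
  rule 3 (unconditioned shift): tigugifag → tikukifak
  rule 4 (vowel merger): tikukifak → tekukefak
  rule 5: no change — tekukefak
  ⇒ Fedena tekukefak

tekukefak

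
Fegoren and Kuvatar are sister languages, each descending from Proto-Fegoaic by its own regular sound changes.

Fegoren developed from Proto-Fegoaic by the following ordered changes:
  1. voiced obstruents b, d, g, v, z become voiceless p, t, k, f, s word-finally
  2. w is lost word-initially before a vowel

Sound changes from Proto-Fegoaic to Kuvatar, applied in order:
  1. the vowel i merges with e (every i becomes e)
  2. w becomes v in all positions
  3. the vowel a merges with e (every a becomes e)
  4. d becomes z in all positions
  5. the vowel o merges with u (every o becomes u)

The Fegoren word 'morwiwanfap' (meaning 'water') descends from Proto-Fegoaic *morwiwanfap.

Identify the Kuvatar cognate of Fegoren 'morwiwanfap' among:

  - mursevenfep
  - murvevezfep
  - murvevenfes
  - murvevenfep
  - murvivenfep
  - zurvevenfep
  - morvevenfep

Kuvatar: *morwiwanfap
  morwiwanfap → morwewanfap   [vowel merger]
  morwewanfap → morvevanfap   [unconditioned shift]
  morvevanfap → morvevenfep   [vowel merger]
  morvevenfep (rule 4 does not apply)
  morvevenfep → murvevenfep   [vowel merger]
  giving Kuvatar murvevenfep.
The other candidates each miss or misapply at least one Kuvatar change.

murvevenfep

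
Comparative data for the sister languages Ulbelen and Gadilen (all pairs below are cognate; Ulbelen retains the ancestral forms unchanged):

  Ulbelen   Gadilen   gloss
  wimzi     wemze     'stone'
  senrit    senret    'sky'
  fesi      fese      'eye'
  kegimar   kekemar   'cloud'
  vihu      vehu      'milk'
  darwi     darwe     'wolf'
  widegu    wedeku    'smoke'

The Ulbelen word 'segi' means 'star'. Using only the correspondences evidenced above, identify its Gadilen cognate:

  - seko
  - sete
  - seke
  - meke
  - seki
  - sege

kegimar ~ kekemar — Ulbelen g corresponds to Gadilen k between vowels (before a front vowel).
wimzi ~ wemze, fesi ~ fese — Ulbelen i corresponds to Gadilen e word-finally.
Applying these to Ulbelen 'segi':
  segi → seki   (g→k between vowels (before a front vowel))
  seki → seke   (i→e word-finally)
So the Gadilen cognate is 'seke'.

seke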